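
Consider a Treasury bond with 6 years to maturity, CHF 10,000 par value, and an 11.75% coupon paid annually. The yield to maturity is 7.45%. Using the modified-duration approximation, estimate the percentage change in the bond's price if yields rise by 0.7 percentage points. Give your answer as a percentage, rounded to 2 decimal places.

-3.10%

Periodic yield y = 0.0745. Modified duration first:
  t   CF        PV=CF/(1+0.0745)^t    t·PV
  1     1,175.00     1,093.5319     1,093.5319
  2     1,175.00     1,017.7123     2,035.4246
  3     1,175.00       947.1497     2,841.4490
  4     1,175.00       881.4794     3,525.9178
  5     1,175.00       820.3624     4,101.8122
  6    11,175.00     7,261.2103    43,567.2616
  Σ                 12,021.4460    57,165.3970
P = 12,021.4460; D_Mac = 4.75528 yrs; D_mod = 4.75528/(1+0.0745) = 4.42558 yrs.
ΔP/P ≈ -D_mod · Δy = -4.42558 × (+0.007) = -0.030979 = -3.0979%.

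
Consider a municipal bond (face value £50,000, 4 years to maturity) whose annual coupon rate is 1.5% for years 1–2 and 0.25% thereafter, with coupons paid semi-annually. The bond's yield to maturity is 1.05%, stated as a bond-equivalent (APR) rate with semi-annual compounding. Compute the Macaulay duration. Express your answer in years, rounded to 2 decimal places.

3.91 years

Periodic yield y = 0.00525. Discount each cash flow and weight by its period:
  t   CF        PV=CF/(1+0.00525)^t    t·PV
  1       375.00       373.0415       373.0415
  2       375.00       371.0933       742.1866
  3       375.00       369.1552     1,107.4657
  4       375.00       367.2273     1,468.9091
  5        62.50        60.8849       304.4245
  6        62.50        60.5669       363.4016
  7        62.50        60.2506       421.7543
  8    50,062.50    48,008.6926   384,069.5408
  Σ                 49,670.9124   388,850.7241
Price P = Σ PV = 49,670.9124.
Macaulay duration = Σ(t·PV) / P = 388,850.7241 / 49,670.9124 = 7.82854 half-year periods.
In years: 7.82854 / 2 = 3.91427 years.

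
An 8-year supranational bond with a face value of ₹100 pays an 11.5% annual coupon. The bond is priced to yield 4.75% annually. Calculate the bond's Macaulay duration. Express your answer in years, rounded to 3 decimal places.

Periodic yield y = 0.0475. Discount each cash flow and weight by its year:
  t   CF        PV=CF/(1+0.0475)^t    t·PV
  1        11.50        10.9785        10.9785
  2        11.50        10.4807        20.9614
  3        11.50        10.0054        30.0163
  4        11.50         9.5517        38.2069
  5        11.50         9.1186        45.5929
  6        11.50         8.7051        52.2306
  7        11.50         8.3104        58.1725
  8       111.50        76.9206       615.3647
  Σ                    144.0710       871.5238
Price P = Σ PV = 144.0710.
Macaulay duration = Σ(t·PV) / P = 871.5238 / 144.0710 = 6.04927 years.

6.049 years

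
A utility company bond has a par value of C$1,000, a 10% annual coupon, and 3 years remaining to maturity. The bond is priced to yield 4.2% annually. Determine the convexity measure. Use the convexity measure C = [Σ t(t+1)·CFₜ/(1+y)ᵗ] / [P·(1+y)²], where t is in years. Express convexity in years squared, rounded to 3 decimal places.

With y = 0.042:
  t   CF        PV=CF/(1+0.042)^t    t·PV        t(t+1)·PV
  1       100.00        95.9693        95.9693         191.9386
  2       100.00        92.1010       184.2021         552.6063
  3     1,100.00       972.2759     2,916.8277      11,667.3110
  Σ                  1,160.3463     3,196.9991      12,411.8559
P = 1,160.3463.
Convexity = Σ t(t+1)·PV / [P·(1+y)²] = 12,411.8559 / (1,160.3463 × 1.085764) = 9.85176.

9.852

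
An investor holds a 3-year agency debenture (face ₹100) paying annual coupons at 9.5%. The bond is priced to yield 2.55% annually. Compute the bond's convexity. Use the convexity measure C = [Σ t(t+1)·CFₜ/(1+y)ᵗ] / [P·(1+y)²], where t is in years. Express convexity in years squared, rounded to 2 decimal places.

With y = 0.0255:
  t   CF        PV=CF/(1+0.0255)^t    t·PV        t(t+1)·PV
  1         9.50         9.2638         9.2638          18.5275
  2         9.50         9.0334        18.0668          54.2005
  3       109.50       101.5330       304.5989       1,218.3957
  Σ                    119.8302       331.9296       1,291.1238
P = 119.8302.
Convexity = Σ t(t+1)·PV / [P·(1+y)²] = 1,291.1238 / (119.8302 × 1.051650) = 10.24543.

10.25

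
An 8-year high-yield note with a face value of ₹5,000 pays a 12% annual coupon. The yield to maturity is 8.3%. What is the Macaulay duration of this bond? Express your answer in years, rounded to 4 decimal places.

5.7940 years

Periodic yield y = 0.083. Discount each cash flow and weight by its year:
  t   CF        PV=CF/(1+0.083)^t    t·PV
  1       600.00       554.0166       554.0166
  2       600.00       511.5574     1,023.1147
  3       600.00       472.3521     1,417.0564
  4       600.00       436.1516     1,744.6062
  5       600.00       402.7253     2,013.6267
  6       600.00       371.8609     2,231.1654
  7       600.00       343.3619     2,403.5330
  8     5,600.00     2,959.1050    23,672.8399
  Σ                  6,051.1308    35,059.9590
Price P = Σ PV = 6,051.1308.
Macaulay duration = Σ(t·PV) / P = 35,059.9590 / 6,051.1308 = 5.79395 years.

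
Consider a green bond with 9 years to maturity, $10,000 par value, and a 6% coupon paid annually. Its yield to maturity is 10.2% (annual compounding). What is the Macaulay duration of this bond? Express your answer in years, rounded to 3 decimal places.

Periodic yield y = 0.102. Discount each cash flow and weight by its year:
  t   CF        PV=CF/(1+0.102)^t    t·PV
  1       600.00       544.4646       544.4646
  2       600.00       494.0695       988.1390
  3       600.00       448.3389     1,345.0168
  4       600.00       406.8411     1,627.3646
  5       600.00       369.1843     1,845.9217
  6       600.00       335.0130     2,010.0781
  7       600.00       304.0046     2,128.0319
  8       600.00       275.8662     2,206.9296
  9    10,600.00     4,422.5374    39,802.8366
  Σ                  7,600.3197    52,498.7830
Price P = Σ PV = 7,600.3197.
Macaulay duration = Σ(t·PV) / P = 52,498.7830 / 7,600.3197 = 6.90744 years.

6.907 years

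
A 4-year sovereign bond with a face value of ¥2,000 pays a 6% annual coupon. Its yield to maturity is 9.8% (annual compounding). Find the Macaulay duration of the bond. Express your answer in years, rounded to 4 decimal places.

3.6487 years

Periodic yield y = 0.098. Discount each cash flow and weight by its year:
  t   CF        PV=CF/(1+0.098)^t    t·PV
  1       120.00       109.2896       109.2896
  2       120.00        99.5352       199.0703
  3       120.00        90.6513       271.9540
  4     2,120.00     1,458.5674     5,834.2696
  Σ                  1,758.0435     6,414.5835
Price P = Σ PV = 1,758.0435.
Macaulay duration = Σ(t·PV) / P = 6,414.5835 / 1,758.0435 = 3.64871 years.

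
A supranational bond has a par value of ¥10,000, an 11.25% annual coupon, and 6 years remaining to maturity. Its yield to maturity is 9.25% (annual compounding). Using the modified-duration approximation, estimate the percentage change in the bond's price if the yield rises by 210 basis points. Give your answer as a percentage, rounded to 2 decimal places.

Periodic yield y = 0.0925. Modified duration first:
  t   CF        PV=CF/(1+0.0925)^t    t·PV
  1     1,125.00     1,029.7483     1,029.7483
  2     1,125.00       942.5614     1,885.1227
  3     1,125.00       862.7564     2,588.2692
  4     1,125.00       789.7084     3,158.8335
  5     1,125.00       722.8452     3,614.2259
  6    11,125.00     6,542.9160    39,257.4961
  Σ                 10,890.5356    51,533.6957
P = 10,890.5356; D_Mac = 4.73197 yrs; D_mod = 4.73197/(1+0.0925) = 4.33132 yrs.
ΔP/P ≈ -D_mod · Δy = -4.33132 × (+0.021) = -0.090958 = -9.0958%.

-9.10%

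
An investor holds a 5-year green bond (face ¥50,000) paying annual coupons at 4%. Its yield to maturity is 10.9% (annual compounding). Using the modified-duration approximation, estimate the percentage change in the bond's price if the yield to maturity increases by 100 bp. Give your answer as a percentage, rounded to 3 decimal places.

Periodic yield y = 0.109. Modified duration first:
  t   CF        PV=CF/(1+0.109)^t    t·PV
  1     2,000.00     1,803.4265     1,803.4265
  2     2,000.00     1,626.1736     3,252.3472
  3     2,000.00     1,466.3423     4,399.0268
  4     2,000.00     1,322.2203     5,288.8811
  5    52,000.00    30,998.8522   154,994.2608
  Σ                 37,217.0148   169,737.9424
P = 37,217.0148; D_Mac = 4.56076 yrs; D_mod = 4.56076/(1+0.109) = 4.11250 yrs.
ΔP/P ≈ -D_mod · Δy = -4.11250 × (+0.01) = -0.041125 = -4.1125%.

-4.112%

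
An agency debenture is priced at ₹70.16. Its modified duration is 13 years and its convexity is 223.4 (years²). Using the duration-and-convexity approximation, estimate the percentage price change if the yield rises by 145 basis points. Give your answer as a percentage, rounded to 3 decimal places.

-16.502%

Duration effect: -D_mod·Δy = -13 × (+0.0145) = -0.188500
Convexity effect: ½·C·(Δy)² = 0.5 × 223.4 × (0.0145)² = +0.023484925
ΔP/P ≈ -0.188500 + 0.023484925 = -0.165015075
= -16.5015075%.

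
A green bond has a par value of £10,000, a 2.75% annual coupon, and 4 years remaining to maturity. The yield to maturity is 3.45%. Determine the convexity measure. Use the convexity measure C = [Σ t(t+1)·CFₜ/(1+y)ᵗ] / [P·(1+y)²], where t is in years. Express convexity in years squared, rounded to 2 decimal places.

With y = 0.0345:
  t   CF        PV=CF/(1+0.0345)^t    t·PV        t(t+1)·PV
  1       275.00       265.8289       265.8289         531.6578
  2       275.00       256.9637       513.9273       1,541.7819
  3       275.00       248.3941       745.1822       2,980.7287
  4    10,275.00     8,971.3924    35,885.5694     179,427.8471
  Σ                  9,742.5790    37,410.5078     184,482.0156
P = 9,742.5790.
Convexity = Σ t(t+1)·PV / [P·(1+y)²] = 184,482.0156 / (9,742.5790 × 1.070190) = 17.69372.

17.69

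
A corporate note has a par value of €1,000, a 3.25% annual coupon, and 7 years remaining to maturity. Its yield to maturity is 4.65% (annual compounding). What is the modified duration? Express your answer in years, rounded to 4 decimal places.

6.0582 years

Periodic yield y = 0.0465. First find Macaulay duration:
  t   CF        PV=CF/(1+0.0465)^t    t·PV
  1        32.50        31.0559        31.0559
  2        32.50        29.6760        59.3519
  3        32.50        28.3574        85.0721
  4        32.50        27.0973       108.3893
  5        32.50        25.8933       129.4664
  6        32.50        24.7427       148.4565
  7     1,032.50       751.1306     5,257.9139
  Σ                    917.9531     5,819.7060
P = 917.9531; Macaulay duration = 5,819.7060 / 917.9531 = 6.33987 years.
Modified duration = D_Mac / (1 + y) = 6.33987 / 1.0465 = 6.05817 years.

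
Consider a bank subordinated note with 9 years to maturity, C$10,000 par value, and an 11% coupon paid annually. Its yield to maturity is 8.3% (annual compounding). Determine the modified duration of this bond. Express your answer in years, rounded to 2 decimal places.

Periodic yield y = 0.083. First find Macaulay duration:
  t   CF        PV=CF/(1+0.083)^t    t·PV
  1     1,100.00     1,015.6971     1,015.6971
  2     1,100.00       937.8552     1,875.7103
  3     1,100.00       865.9789     2,597.9367
  4     1,100.00       799.6112     3,198.4447
  5     1,100.00       738.3298     3,691.6490
  6     1,100.00       681.7450     4,090.4698
  7     1,100.00       629.4967     4,406.4772
  8     1,100.00       581.2528     4,650.0221
  9    11,100.00     5,415.8530    48,742.6771
  Σ                 11,665.8197    74,269.0843
P = 11,665.8197; Macaulay duration = 74,269.0843 / 11,665.8197 = 6.36638 years.
Modified duration = D_Mac / (1 + y) = 6.36638 / 1.083 = 5.87847 years.

5.88 years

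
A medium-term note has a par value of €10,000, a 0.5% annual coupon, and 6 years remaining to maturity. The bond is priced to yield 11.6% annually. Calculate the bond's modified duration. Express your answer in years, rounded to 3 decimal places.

Periodic yield y = 0.116. First find Macaulay duration:
  t   CF        PV=CF/(1+0.116)^t    t·PV
  1        50.00        44.8029        44.8029
  2        50.00        40.1459        80.2919
  3        50.00        35.9731       107.9192
  4        50.00        32.2339       128.9357
  5        50.00        28.8834       144.4172
  6    10,050.00     5,202.1263    31,212.7580
  Σ                  5,384.1656    31,719.1248
P = 5,384.1656; Macaulay duration = 31,719.1248 / 5,384.1656 = 5.89119 years.
Modified duration = D_Mac / (1 + y) = 5.89119 / 1.116 = 5.27884 years.

5.279 years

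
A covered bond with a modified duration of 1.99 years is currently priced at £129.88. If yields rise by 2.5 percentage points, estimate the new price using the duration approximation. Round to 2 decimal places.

Duration approximation: ΔP/P ≈ -D_mod · Δy = -1.99 × (+0.025) = -0.049750.
New price ≈ 129.88 × (1 - 0.049750) = 123.41847.

£123.42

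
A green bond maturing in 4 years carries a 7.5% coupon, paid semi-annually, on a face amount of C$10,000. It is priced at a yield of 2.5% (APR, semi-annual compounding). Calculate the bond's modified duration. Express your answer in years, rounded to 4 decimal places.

Periodic yield y = 0.0125. First find Macaulay duration:
  t   CF        PV=CF/(1+0.0125)^t    t·PV
  1       375.00       370.3704       370.3704
  2       375.00       365.7979       731.5958
  3       375.00       361.2819     1,083.8456
  4       375.00       356.8216     1,427.2864
  5       375.00       352.4164     1,762.0820
  6       375.00       348.0656     2,088.3935
  7       375.00       343.7685     2,406.3793
  8    10,375.00     9,393.5089    75,148.0710
  Σ                 11,892.0311    85,018.0240
P = 11,892.0311; Macaulay duration = 85,018.0240 / 11,892.0311 = 7.14916 half-year periods = 3.57458 years.
Modified duration = D_Mac / (1 + y) = 3.57458 / 1.0125 = 3.53045 years.

3.5304 years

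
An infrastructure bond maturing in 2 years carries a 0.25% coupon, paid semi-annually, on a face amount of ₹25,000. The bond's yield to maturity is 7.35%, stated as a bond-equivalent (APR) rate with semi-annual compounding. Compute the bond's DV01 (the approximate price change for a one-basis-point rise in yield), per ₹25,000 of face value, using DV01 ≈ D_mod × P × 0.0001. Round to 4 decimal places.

Periodic yield y = 0.03675.
  t   CF        PV=CF/(1+0.03675)^t    t·PV
  1        31.25        30.1423        30.1423
  2        31.25        29.0738        58.1476
  3        31.25        28.0432        84.1297
  4    25,031.25    21,666.3803    86,665.5212
  Σ                 21,753.6396    86,837.9407
P = 21,753.6396; D_Mac = 3.99188 half-year periods = 1.99594 yrs; D_mod = 1.92519 yrs.
DV01 ≈ 1.92519 × 21,753.6396 × 0.0001 = 4.187988.

₹4.1880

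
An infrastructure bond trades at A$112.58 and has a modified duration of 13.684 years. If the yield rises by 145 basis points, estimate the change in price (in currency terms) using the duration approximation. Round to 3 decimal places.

Duration approximation: ΔP/P ≈ -D_mod · Δy = -13.684 × (+0.0145) = -0.198418.
ΔP ≈ 112.58 × (-0.198418) = -22.33789844.

-A$22.338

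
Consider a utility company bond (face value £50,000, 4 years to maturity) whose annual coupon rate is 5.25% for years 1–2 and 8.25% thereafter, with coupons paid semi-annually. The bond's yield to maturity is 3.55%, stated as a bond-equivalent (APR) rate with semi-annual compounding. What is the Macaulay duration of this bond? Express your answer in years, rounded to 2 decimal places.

Periodic yield y = 0.01775. Discount each cash flow and weight by its period:
  t   CF        PV=CF/(1+0.01775)^t    t·PV
  1     1,312.50     1,289.6094     1,289.6094
  2     1,312.50     1,267.1181     2,534.2362
  3     1,312.50     1,245.0190     3,735.0570
  4     1,312.50     1,223.3053     4,893.2213
  5     2,062.50     1,888.8106     9,444.0528
  6     2,062.50     1,855.8689    11,135.2133
  7     2,062.50     1,823.5017    12,764.5121
  8    52,062.50    45,226.8281   361,814.6248
  Σ                 55,820.0611   407,610.5269
Price P = Σ PV = 55,820.0611.
Macaulay duration = Σ(t·PV) / P = 407,610.5269 / 55,820.0611 = 7.30222 half-year periods.
In years: 7.30222 / 2 = 3.65111 years.

3.65 years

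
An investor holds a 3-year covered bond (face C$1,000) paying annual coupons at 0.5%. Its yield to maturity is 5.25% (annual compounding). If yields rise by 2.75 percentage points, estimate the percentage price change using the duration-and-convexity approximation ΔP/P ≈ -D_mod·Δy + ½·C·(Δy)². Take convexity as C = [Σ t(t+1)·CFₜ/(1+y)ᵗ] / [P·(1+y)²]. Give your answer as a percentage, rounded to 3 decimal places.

-7.390%

With y = 0.0525:
  t   CF        PV=CF/(1+0.0525)^t    t·PV        t(t+1)·PV
  1         5.00         4.7506         4.7506           9.5012
  2         5.00         4.5136         9.0273          27.0818
  3     1,005.00       861.9851     2,585.9552      10,343.8209
  Σ                    871.2493     2,599.7331      10,380.4039
P = 871.2493; D_Mac = 2.98391 yrs; D_mod = 2.83507 yrs; C = 10.75543.
Duration effect: -2.83507 × (+0.0275) = -0.077965
Convexity effect: 0.5 × 10.75543 × (0.0275)² = +0.0040669
ΔP/P ≈ -0.077965 + 0.0040669 = -0.073898 = -7.3898%.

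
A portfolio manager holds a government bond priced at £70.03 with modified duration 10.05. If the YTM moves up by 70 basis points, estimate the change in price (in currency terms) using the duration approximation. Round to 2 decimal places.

-£4.93

Duration approximation: ΔP/P ≈ -D_mod · Δy = -10.05 × (+0.007) = -0.070350.
ΔP ≈ 70.03 × (-0.070350) = -4.9266105.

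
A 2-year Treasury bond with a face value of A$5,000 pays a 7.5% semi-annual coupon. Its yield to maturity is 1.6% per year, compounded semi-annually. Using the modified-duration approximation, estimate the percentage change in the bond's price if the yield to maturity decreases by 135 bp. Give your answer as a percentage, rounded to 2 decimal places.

+2.55%

Periodic yield y = 0.008. Modified duration first:
  t   CF        PV=CF/(1+0.008)^t    t·PV
  1       187.50       186.0119       186.0119
  2       187.50       184.5356       369.0712
  3       187.50       183.0711       549.2132
  4     5,187.50     5,024.7676    20,099.0705
  Σ                  5,578.3862    21,203.3668
P = 5,578.3862; D_Mac = 3.80099 half-year periods = 1.90049 yrs; D_mod = 1.90049/(1+0.008) = 1.88541 yrs.
ΔP/P ≈ -D_mod · Δy = -1.88541 × (-0.0135) = +0.025453 = +2.5453%.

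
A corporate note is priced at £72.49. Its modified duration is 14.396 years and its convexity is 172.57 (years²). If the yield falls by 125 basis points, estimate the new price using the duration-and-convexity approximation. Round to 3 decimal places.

Duration effect: -D_mod·Δy = -14.396 × (-0.0125) = +0.179950
Convexity effect: ½·C·(Δy)² = 0.5 × 172.57 × (-0.0125)² = +0.01348203125
ΔP/P ≈ +0.179950 + 0.01348203125 = +0.19343203125
New price ≈ 72.49 × (1 + 0.19343203125) = 86.5118879453125.

£86.512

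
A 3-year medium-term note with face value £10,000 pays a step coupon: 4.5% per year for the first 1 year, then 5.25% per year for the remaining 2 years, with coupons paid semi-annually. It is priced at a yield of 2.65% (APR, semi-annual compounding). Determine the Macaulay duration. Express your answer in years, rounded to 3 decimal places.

2.837 years

Periodic yield y = 0.01325. Discount each cash flow and weight by its period:
  t   CF        PV=CF/(1+0.01325)^t    t·PV
  1       225.00       222.0577       222.0577
  2       225.00       219.1539       438.3079
  3       262.50       252.3361       757.0084
  4       262.50       249.0364       996.1457
  5       262.50       245.7798     1,228.8992
  6    10,262.50     9,483.1691    56,899.0147
  Σ                 10,671.5332    60,541.4336
Price P = Σ PV = 10,671.5332.
Macaulay duration = Σ(t·PV) / P = 60,541.4336 / 10,671.5332 = 5.67317 half-year periods.
In years: 5.67317 / 2 = 2.83659 years.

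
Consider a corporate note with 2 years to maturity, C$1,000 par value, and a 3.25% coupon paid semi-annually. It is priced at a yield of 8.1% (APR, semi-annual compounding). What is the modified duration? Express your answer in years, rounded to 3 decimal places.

Periodic yield y = 0.0405. First find Macaulay duration:
  t   CF        PV=CF/(1+0.0405)^t    t·PV
  1        16.25        15.6175        15.6175
  2        16.25        15.0096        30.0192
  3        16.25        14.4254        43.2761
  4     1,016.25       867.0262     3,468.1048
  Σ                    912.0787     3,557.0176
P = 912.0787; Macaulay duration = 3,557.0176 / 912.0787 = 3.89990 half-year periods = 1.94995 years.
Modified duration = D_Mac / (1 + y) = 1.94995 / 1.0405 = 1.87405 years.

1.874 years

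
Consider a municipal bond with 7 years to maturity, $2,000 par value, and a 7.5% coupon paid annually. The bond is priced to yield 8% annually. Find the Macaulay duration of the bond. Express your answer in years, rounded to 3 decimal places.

5.674 years

Periodic yield y = 0.08. Discount each cash flow and weight by its year:
  t   CF        PV=CF/(1+0.08)^t    t·PV
  1       150.00       138.8889       138.8889
  2       150.00       128.6008       257.2016
  3       150.00       119.0748       357.2245
  4       150.00       110.2545       441.0179
  5       150.00       102.0875       510.4374
  6       150.00        94.5254       567.1527
  7     2,150.00     1,254.5043     8,781.5304
  Σ                  1,947.9363    11,053.4535
Price P = Σ PV = 1,947.9363.
Macaulay duration = Σ(t·PV) / P = 11,053.4535 / 1,947.9363 = 5.67444 years.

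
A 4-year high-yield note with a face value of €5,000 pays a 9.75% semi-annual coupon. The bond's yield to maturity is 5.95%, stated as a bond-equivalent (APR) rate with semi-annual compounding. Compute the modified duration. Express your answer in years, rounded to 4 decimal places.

3.3483 years

Periodic yield y = 0.02975. First find Macaulay duration:
  t   CF        PV=CF/(1+0.02975)^t    t·PV
  1       243.75       236.7079       236.7079
  2       243.75       229.8693       459.7387
  3       243.75       223.2283       669.6849
  4       243.75       216.7791       867.1164
  5       243.75       210.5162     1,052.5812
  6       243.75       204.4343     1,226.6060
  7       243.75       198.5281     1,389.6968
  8     5,243.75     4,147.5113    33,180.0900
  Σ                  5,667.5746    39,082.2219
P = 5,667.5746; Macaulay duration = 39,082.2219 / 5,667.5746 = 6.89576 half-year periods = 3.44788 years.
Modified duration = D_Mac / (1 + y) = 3.44788 / 1.02975 = 3.34827 years.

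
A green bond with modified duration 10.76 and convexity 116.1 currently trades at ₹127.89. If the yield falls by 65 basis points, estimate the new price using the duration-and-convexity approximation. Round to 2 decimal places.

₹137.15

Duration effect: -D_mod·Δy = -10.76 × (-0.0065) = +0.069940
Convexity effect: ½·C·(Δy)² = 0.5 × 116.1 × (-0.0065)² = +0.0024526125
ΔP/P ≈ +0.069940 + 0.0024526125 = +0.0723926125
New price ≈ 127.89 × (1 + 0.0723926125) = 137.148291212625.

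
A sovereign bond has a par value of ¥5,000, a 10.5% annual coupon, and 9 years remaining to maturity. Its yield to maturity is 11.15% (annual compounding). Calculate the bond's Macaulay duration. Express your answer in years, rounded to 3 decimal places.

6.186 years

Periodic yield y = 0.1115. Discount each cash flow and weight by its year:
  t   CF        PV=CF/(1+0.1115)^t    t·PV
  1       525.00       472.3347       472.3347
  2       525.00       424.9525       849.9050
  3       525.00       382.3234     1,146.9703
  4       525.00       343.9707     1,375.8828
  5       525.00       309.4653     1,547.3265
  6       525.00       278.4213     1,670.5280
  7       525.00       250.4915     1,753.4407
  8       525.00       225.3635     1,802.9080
  9     5,525.00     2,133.7674    19,203.9068
  Σ                  4,821.0903    29,823.2025
Price P = Σ PV = 4,821.0903.
Macaulay duration = Σ(t·PV) / P = 29,823.2025 / 4,821.0903 = 6.18599 years.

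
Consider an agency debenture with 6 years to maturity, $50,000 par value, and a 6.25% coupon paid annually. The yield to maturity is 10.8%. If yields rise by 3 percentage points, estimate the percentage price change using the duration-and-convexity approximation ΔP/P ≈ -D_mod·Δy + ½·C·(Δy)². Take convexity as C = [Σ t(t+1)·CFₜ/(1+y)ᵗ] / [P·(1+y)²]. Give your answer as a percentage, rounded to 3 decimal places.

-12.519%

With y = 0.108:
  t   CF        PV=CF/(1+0.108)^t    t·PV        t(t+1)·PV
  1     3,125.00     2,820.3971     2,820.3971       5,640.7942
  2     3,125.00     2,545.4848     5,090.9695      15,272.9085
  3     3,125.00     2,297.3689     6,892.1067      27,568.4270
  4     3,125.00     2,073.4376     8,293.7506      41,468.7530
  5     3,125.00     1,871.3336     9,356.6681      56,140.0085
  6    53,125.00    28,711.7974   172,270.7844   1,205,895.4905
  Σ                 40,319.8194   204,724.6764   1,351,986.3818
P = 40,319.8194; D_Mac = 5.07752 yrs; D_mod = 4.58260 yrs; C = 27.31330.
Duration effect: -4.58260 × (+0.03) = -0.137478
Convexity effect: 0.5 × 27.31330 × (0.03)² = +0.0122910
ΔP/P ≈ -0.137478 + 0.0122910 = -0.125187 = -12.5187%.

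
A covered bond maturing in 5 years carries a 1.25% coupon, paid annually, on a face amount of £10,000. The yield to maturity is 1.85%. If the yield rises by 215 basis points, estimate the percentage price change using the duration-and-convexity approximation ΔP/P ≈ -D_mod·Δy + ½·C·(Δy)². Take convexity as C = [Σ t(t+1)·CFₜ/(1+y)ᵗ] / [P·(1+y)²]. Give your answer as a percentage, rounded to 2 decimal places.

-9.65%

With y = 0.0185:
  t   CF        PV=CF/(1+0.0185)^t    t·PV        t(t+1)·PV
  1       125.00       122.7295       122.7295         245.4590
  2       125.00       120.5002       241.0005         723.0015
  3       125.00       118.3115       354.9345       1,419.7378
  4       125.00       116.1625       464.6499       2,323.2496
  5    10,125.00     9,238.2533    46,191.2664     277,147.5986
  Σ                  9,715.9570    47,374.5808     281,859.0466
P = 9,715.9570; D_Mac = 4.87596 yrs; D_mod = 4.78739 yrs; C = 27.96561.
Duration effect: -4.78739 × (+0.0215) = -0.102929
Convexity effect: 0.5 × 27.96561 × (0.0215)² = +0.0064636
ΔP/P ≈ -0.102929 + 0.0064636 = -0.096465 = -9.6465%.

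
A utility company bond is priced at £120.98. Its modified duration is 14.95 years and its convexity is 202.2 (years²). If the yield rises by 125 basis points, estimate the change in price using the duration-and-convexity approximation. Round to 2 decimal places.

-£20.70

Duration effect: -D_mod·Δy = -14.95 × (+0.0125) = -0.186875
Convexity effect: ½·C·(Δy)² = 0.5 × 202.2 × (0.0125)² = +0.015796875
ΔP/P ≈ -0.186875 + 0.015796875 = -0.171078125
ΔP ≈ 120.98 × (-0.171078125) = -20.6970315625.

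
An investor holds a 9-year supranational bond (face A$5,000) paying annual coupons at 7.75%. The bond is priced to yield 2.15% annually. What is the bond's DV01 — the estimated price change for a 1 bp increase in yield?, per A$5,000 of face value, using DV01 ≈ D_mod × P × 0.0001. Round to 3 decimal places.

A$5.131

Periodic yield y = 0.0215.
  t   CF        PV=CF/(1+0.0215)^t    t·PV
  1       387.50       379.3441       379.3441
  2       387.50       371.3599       742.7197
  3       387.50       363.5437     1,090.6310
  4       387.50       355.8920     1,423.5680
  5       387.50       348.4014     1,742.0068
  6       387.50       341.0684     2,046.4104
  7       387.50       333.8898     2,337.2284
  8       387.50       326.8622     2,614.8978
  9     5,387.50     4,448.7904    40,039.1136
  Σ                  7,269.1518    52,415.9198
P = 7,269.1518; D_Mac = 7.21073 yrs; D_mod = 7.05897 yrs.
DV01 ≈ 7.05897 × 7,269.1518 × 0.0001 = 5.131270.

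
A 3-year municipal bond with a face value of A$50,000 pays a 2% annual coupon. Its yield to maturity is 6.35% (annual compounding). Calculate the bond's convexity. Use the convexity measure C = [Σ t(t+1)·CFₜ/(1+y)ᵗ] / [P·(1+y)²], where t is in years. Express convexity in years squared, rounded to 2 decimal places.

10.32

With y = 0.0635:
  t   CF        PV=CF/(1+0.0635)^t    t·PV        t(t+1)·PV
  1     1,000.00       940.2915       940.2915       1,880.5830
  2     1,000.00       884.1481     1,768.2962       5,304.8885
  3    51,000.00    42,399.2030   127,197.6091     508,790.4364
  Σ                 44,223.6426   129,906.1968     515,975.9079
P = 44,223.6426.
Convexity = Σ t(t+1)·PV / [P·(1+y)²] = 515,975.9079 / (44,223.6426 × 1.131032) = 10.31573.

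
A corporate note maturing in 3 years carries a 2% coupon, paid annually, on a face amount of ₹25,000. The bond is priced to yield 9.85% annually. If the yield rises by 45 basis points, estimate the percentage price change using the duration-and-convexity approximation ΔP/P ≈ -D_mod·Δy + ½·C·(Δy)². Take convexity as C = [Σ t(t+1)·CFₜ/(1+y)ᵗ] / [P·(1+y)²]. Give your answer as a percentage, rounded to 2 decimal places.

With y = 0.0985:
  t   CF        PV=CF/(1+0.0985)^t    t·PV        t(t+1)·PV
  1       500.00       455.1661       455.1661         910.3323
  2       500.00       414.3524       828.7048       2,486.1145
  3    25,500.00    19,237.1175    57,711.3524     230,845.4095
  Σ                 20,106.6360    58,995.2233     234,241.8563
P = 20,106.6360; D_Mac = 2.93412 yrs; D_mod = 2.67102 yrs; C = 9.65439.
Duration effect: -2.67102 × (+0.0045) = -0.012020
Convexity effect: 0.5 × 9.65439 × (0.0045)² = +0.0000978
ΔP/P ≈ -0.012020 + 0.0000978 = -0.011922 = -1.1922%.

-1.19%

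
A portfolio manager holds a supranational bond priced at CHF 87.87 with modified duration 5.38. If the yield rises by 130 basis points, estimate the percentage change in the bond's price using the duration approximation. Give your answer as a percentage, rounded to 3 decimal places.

-6.994%

Duration approximation: ΔP/P ≈ -D_mod · Δy = -5.38 × (+0.013) = -0.069940.
As a percentage: -6.9940%.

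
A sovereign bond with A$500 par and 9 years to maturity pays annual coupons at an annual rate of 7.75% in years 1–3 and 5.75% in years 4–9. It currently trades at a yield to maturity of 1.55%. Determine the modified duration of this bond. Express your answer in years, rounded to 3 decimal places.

7.202 years

Periodic yield y = 0.0155. First find Macaulay duration:
  t   CF        PV=CF/(1+0.0155)^t    t·PV
  1        38.75        38.1585        38.1585
  2        38.75        37.5761        75.1522
  3        38.75        37.0026       111.0077
  4        28.75        27.0345       108.1379
  5        28.75        26.6218       133.1092
  6        28.75        26.2155       157.2930
  7        28.75        25.8154       180.7076
  8        28.75        25.4213       203.3707
  9       528.75       460.3955     4,143.5591
  Σ                    704.2412     5,150.4962
P = 704.2412; Macaulay duration = 5,150.4962 / 704.2412 = 7.31354 years.
Modified duration = D_Mac / (1 + y) = 7.31354 / 1.0155 = 7.20191 years.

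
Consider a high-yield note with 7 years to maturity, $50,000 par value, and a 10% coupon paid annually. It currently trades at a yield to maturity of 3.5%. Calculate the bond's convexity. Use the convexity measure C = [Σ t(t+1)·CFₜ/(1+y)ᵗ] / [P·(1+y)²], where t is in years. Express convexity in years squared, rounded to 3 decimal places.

38.703

With y = 0.035:
  t   CF        PV=CF/(1+0.035)^t    t·PV        t(t+1)·PV
  1     5,000.00     4,830.9179     4,830.9179       9,661.8357
  2     5,000.00     4,667.5535     9,335.1070      28,005.3210
  3     5,000.00     4,509.7135    13,529.1406      54,116.5623
  4     5,000.00     4,357.2111    17,428.8446      87,144.2228
  5     5,000.00     4,209.8658    21,049.3292     126,295.9750
  6     5,000.00     4,067.5032    24,405.0193     170,835.1353
  7    55,000.00    43,229.5028   302,606.5199   2,420,852.1589
  Σ                 69,872.2679   393,184.8784   2,896,911.2111
P = 69,872.2679.
Convexity = Σ t(t+1)·PV / [P·(1+y)²] = 2,896,911.2111 / (69,872.2679 × 1.071225) = 38.70345.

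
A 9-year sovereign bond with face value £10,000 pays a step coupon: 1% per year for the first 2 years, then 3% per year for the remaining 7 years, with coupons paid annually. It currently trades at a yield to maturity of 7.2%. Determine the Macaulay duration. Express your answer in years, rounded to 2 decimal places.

8.14 years

Periodic yield y = 0.072. Discount each cash flow and weight by its year:
  t   CF        PV=CF/(1+0.072)^t    t·PV
  1       100.00        93.2836        93.2836
  2       100.00        87.0183       174.0365
  3       300.00       243.5213       730.5638
  4       300.00       227.1654       908.6615
  5       300.00       211.9080     1,059.5399
  6       300.00       197.6754     1,186.0522
  7       300.00       184.3987     1,290.7906
  8       300.00       172.0137     1,376.1094
  9    10,300.00     5,509.1444    49,582.2997
  Σ                  6,926.1286    56,401.3372
Price P = Σ PV = 6,926.1286.
Macaulay duration = Σ(t·PV) / P = 56,401.3372 / 6,926.1286 = 8.14327 years.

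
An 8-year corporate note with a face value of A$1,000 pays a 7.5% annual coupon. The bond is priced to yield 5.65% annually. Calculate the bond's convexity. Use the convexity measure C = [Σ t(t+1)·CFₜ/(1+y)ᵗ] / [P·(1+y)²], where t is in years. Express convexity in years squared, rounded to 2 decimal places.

47.51

With y = 0.0565:
  t   CF        PV=CF/(1+0.0565)^t    t·PV        t(t+1)·PV
  1        75.00        70.9891        70.9891         141.9782
  2        75.00        67.1927       134.3855         403.1564
  3        75.00        63.5994       190.7981         763.1923
  4        75.00        60.1982       240.7927       1,203.9633
  5        75.00        56.9789       284.8943       1,709.3658
  6        75.00        53.9317       323.5903       2,265.1322
  7        75.00        51.0475       357.3327       2,858.6618
  8     1,075.00       692.5521     5,540.4168      49,863.7515
  Σ                  1,116.4896     7,143.1995      59,209.2015
P = 1,116.4896.
Convexity = Σ t(t+1)·PV / [P·(1+y)²] = 59,209.2015 / (1,116.4896 × 1.116192) = 47.51115.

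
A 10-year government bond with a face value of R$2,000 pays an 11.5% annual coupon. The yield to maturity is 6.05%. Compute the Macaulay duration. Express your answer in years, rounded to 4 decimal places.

Periodic yield y = 0.0605. Discount each cash flow and weight by its year:
  t   CF        PV=CF/(1+0.0605)^t    t·PV
  1       230.00       216.8788       216.8788
  2       230.00       204.5062       409.0124
  3       230.00       192.8394       578.5183
  4       230.00       181.8382       727.3528
  5       230.00       171.4646       857.3230
  6       230.00       161.6828       970.0967
  7       230.00       152.4590     1,067.2131
  8       230.00       143.7615     1,150.0916
  9       230.00       135.5601     1,220.0406
  10    2,230.00     1,239.3619    12,393.6188
  Σ                  2,800.3525    19,590.1463
Price P = Σ PV = 2,800.3525.
Macaulay duration = Σ(t·PV) / P = 19,590.1463 / 2,800.3525 = 6.99560 years.

6.9956 years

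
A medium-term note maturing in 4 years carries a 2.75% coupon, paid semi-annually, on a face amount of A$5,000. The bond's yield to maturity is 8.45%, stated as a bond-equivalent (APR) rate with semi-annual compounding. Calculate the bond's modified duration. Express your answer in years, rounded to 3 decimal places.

Periodic yield y = 0.04225. First find Macaulay duration:
  t   CF        PV=CF/(1+0.04225)^t    t·PV
  1        68.75        65.9631        65.9631
  2        68.75        63.2891       126.5782
  3        68.75        60.7235       182.1706
  4        68.75        58.2620       233.0478
  5        68.75        55.9002       279.5009
  6        68.75        53.6341       321.8048
  7        68.75        51.4600       360.2197
  8     5,068.75     3,640.2033    29,121.6265
  Σ                  4,049.4352    30,690.9116
P = 4,049.4352; Macaulay duration = 30,690.9116 / 4,049.4352 = 7.57906 half-year periods = 3.78953 years.
Modified duration = D_Mac / (1 + y) = 3.78953 / 1.04225 = 3.63591 years.

3.636 years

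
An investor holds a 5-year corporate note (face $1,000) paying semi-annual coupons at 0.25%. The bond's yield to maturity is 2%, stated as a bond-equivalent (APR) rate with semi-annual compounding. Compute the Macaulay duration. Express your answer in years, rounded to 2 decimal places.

Periodic yield y = 0.01. Discount each cash flow and weight by its period:
  t   CF        PV=CF/(1+0.01)^t    t·PV
  1         1.25         1.2376         1.2376
  2         1.25         1.2254         2.4507
  3         1.25         1.2132         3.6397
  4         1.25         1.2012         4.8049
  5         1.25         1.1893         5.9467
  6         1.25         1.1776         7.0653
  7         1.25         1.1659         8.1613
  8         1.25         1.1544         9.2348
  9         1.25         1.1429        10.2863
  10    1,001.25       906.4186     9,064.1856
  Σ                    917.1261     9,117.0131
Price P = Σ PV = 917.1261.
Macaulay duration = Σ(t·PV) / P = 9,117.0131 / 917.1261 = 9.94085 half-year periods.
In years: 9.94085 / 2 = 4.97043 years.

4.97 years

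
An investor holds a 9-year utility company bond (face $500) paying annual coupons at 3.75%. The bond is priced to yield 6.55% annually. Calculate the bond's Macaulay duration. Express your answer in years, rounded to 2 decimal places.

7.65 years

Periodic yield y = 0.0655. Discount each cash flow and weight by its year:
  t   CF        PV=CF/(1+0.0655)^t    t·PV
  1        18.75        17.5974        17.5974
  2        18.75        16.5156        33.0312
  3        18.75        15.5003        46.5010
  4        18.75        14.5475        58.1899
  5        18.75        13.6532        68.2659
  6        18.75        12.8139        76.8833
  7        18.75        12.0262        84.1831
  8        18.75        11.2869        90.2950
  9       518.75       293.0738     2,637.6644
  Σ                    407.0147     3,112.6111
Price P = Σ PV = 407.0147.
Macaulay duration = Σ(t·PV) / P = 3,112.6111 / 407.0147 = 7.64742 years.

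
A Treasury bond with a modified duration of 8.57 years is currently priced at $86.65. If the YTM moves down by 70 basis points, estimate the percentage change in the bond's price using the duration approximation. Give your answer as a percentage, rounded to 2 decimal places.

Duration approximation: ΔP/P ≈ -D_mod · Δy = -8.57 × (-0.007) = +0.059990.
As a percentage: +5.9990%.

+6.00%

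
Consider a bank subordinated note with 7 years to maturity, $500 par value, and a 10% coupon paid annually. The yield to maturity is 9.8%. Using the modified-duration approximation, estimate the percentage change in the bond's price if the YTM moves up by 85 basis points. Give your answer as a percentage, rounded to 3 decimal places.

Periodic yield y = 0.098. Modified duration first:
  t   CF        PV=CF/(1+0.098)^t    t·PV
  1        50.00        45.5373        45.5373
  2        50.00        41.4730        82.9460
  3        50.00        37.7714       113.3142
  4        50.00        34.4002       137.6007
  5        50.00        31.3298       156.6492
  6        50.00        28.5336       171.2014
  7       550.00       285.8553     2,000.9874
  Σ                    504.9006     2,708.2362
P = 504.9006; D_Mac = 5.36390 yrs; D_mod = 5.36390/(1+0.098) = 4.88515 yrs.
ΔP/P ≈ -D_mod · Δy = -4.88515 × (+0.0085) = -0.041524 = -4.1524%.

-4.152%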